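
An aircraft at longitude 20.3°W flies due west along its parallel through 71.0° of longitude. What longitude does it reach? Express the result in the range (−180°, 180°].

91.3°W

Start at -20.3°; shift −71.0° → -91.3°.
-91.3° already lies in (−180°, 180°].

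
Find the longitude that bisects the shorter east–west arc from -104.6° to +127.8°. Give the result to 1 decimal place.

-168.4°

Signed shortest Δλ from -104.6° to +127.8° is -127.6°.
Midpoint longitude = -104.6° + (-127.6°)/2 = -104.6° − 63.8° = -168.4°.
(The naïve average (-104.6 + +127.8)/2 = 11.6° is on the wrong side of the globe.)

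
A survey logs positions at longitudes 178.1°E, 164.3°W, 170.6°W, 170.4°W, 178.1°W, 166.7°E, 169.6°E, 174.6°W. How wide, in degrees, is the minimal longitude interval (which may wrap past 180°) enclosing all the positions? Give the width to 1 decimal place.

29.0°

Sort the longitudes: -178.1°, -174.6°, -170.6°, -170.4°, -164.3°, +166.7°, +169.6°, +178.1°.
Eastward gaps between consecutive values (wrapping around): 3.5°, 4.0°, 0.2°, 6.1°, 331.0°, 2.9°, 8.5°, 3.8°.
Largest gap = 331.0° ⇒ minimal covering band is its complement: 360° − 331.0° = 29.0°.
Band runs from +166.7° eastward to -164.3°, crossing the antimeridian.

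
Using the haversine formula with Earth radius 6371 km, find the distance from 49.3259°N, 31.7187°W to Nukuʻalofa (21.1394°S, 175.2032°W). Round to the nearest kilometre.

15528 km

Δλ = -175.2032 − -31.7187 = -143.4845°.
Δφ = -21.1394 − 49.3259 = -70.4653°.
a = sin²(Δφ/2) + cos φ₁ · cos φ₂ · sin²(Δλ/2) = 0.881041.
c = 2·atan2(√a, √(1−a)) = 2.43732 rad → d = 6371·c ≈ 15528.16 km.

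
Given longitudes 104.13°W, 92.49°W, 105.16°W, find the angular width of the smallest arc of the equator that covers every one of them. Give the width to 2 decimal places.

12.67°

Sort the longitudes: -105.16°, -104.13°, -92.49°.
Eastward gaps between consecutive values (wrapping around): 1.03°, 11.64°, 347.33°.
Largest gap = 347.33° ⇒ minimal covering band is its complement: 360° − 347.33° = 12.67°.
Band runs from -105.16° eastward to -92.49°.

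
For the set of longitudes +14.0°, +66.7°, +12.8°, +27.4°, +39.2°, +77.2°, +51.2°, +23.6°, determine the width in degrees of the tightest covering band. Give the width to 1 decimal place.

64.4°

Sort the longitudes: +12.8°, +14.0°, +23.6°, +27.4°, +39.2°, +51.2°, +66.7°, +77.2°.
Eastward gaps between consecutive values (wrapping around): 1.2°, 9.6°, 3.8°, 11.8°, 12.0°, 15.5°, 10.5°, 295.6°.
Largest gap = 295.6° ⇒ minimal covering band is its complement: 360° − 295.6° = 64.4°.
Band runs from +12.8° eastward to +77.2°.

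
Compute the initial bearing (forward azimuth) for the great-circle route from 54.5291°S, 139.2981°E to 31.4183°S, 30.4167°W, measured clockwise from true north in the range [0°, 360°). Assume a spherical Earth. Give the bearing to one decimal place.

188.8°

Δλ = -30.4167 − 139.2981 = -169.7148°.
θ = atan2( sin Δλ · cos φ₂ , cos φ₁ · sin φ₂ − sin φ₁ · cos φ₂ · cos Δλ )
  = atan2(-0.15237, -0.98633) = -171.218° → normalised to [0°, 360°): 188.782°.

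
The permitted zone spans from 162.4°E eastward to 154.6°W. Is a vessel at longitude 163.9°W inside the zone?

Band width going east from +162.4° to -154.6°: ((-154.6 − 162.4) mod 360) = 43.0°.
Offset of -163.9° east of the west edge: ((-163.9 − 162.4) mod 360) = 33.7°.
33.7° ≤ 43.0° ⇒ inside.

Yes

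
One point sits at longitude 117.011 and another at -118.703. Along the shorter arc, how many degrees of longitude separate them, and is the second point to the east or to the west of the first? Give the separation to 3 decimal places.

124.286° east

Raw difference: -118.703 − 117.011 = -235.714°.
Normalise into (−180°, 180°]: -235.714° + 360° = 124.286°.
Positive ⇒ the second point lies to the east; separation 124.286°.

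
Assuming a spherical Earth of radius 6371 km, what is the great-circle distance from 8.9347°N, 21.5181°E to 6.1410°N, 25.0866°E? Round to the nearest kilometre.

Δλ = 25.0866 − 21.5181 = 3.5685°.
Δφ = 6.1410 − 8.9347 = -2.7937°.
a = sin²(Δφ/2) + cos φ₁ · cos φ₂ · sin²(Δλ/2) = 0.001546.
c = 2·atan2(√a, √(1−a)) = 0.07867 rad → d = 6371·c ≈ 501.21 km.

501 km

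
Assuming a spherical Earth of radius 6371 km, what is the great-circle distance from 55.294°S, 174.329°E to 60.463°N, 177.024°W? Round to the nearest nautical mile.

Δλ = -177.024 − 174.329 = -351.353°; wrapped into (−180°, 180°]: 8.647°.
Δφ = 60.463 − -55.294 = 115.757°.
a = sin²(Δφ/2) + cos φ₁ · cos φ₂ · sin²(Δλ/2) = 0.718873.
c = 2·atan2(√a, √(1−a)) = 2.02389 rad → d = 6371·c ≈ 12894.18 km ≈ 6962.30 nmi.

6962 nmi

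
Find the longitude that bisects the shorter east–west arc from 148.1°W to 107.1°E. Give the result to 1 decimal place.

Signed shortest Δλ from -148.1° to +107.1° is -104.8°.
Midpoint longitude = -148.1° + (-104.8°)/2 = -148.1° − 52.4° = -200.5°.
Normalise into (−180°, 180°]: +159.5°.
(The naïve average (-148.1 + +107.1)/2 = -20.5° is on the wrong side of the globe.)

159.5°E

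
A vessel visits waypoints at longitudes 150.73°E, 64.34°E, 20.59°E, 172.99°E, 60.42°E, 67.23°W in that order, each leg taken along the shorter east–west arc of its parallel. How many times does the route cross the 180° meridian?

Leg 1: +150.73° → +64.34°, shortest Δλ = -86.39° (west) — does not cross 180°.
Leg 2: +64.34° → +20.59°, shortest Δλ = -43.75° (west) — does not cross 180°.
Leg 3: +20.59° → +172.99°, shortest Δλ = 152.4° (east) — does not cross 180°.
Leg 4: +172.99° → +60.42°, shortest Δλ = -112.57° (west) — does not cross 180°.
Leg 5: +60.42° → -67.23°, shortest Δλ = -127.65° (west) — does not cross 180°.
Total crossings: 0.

0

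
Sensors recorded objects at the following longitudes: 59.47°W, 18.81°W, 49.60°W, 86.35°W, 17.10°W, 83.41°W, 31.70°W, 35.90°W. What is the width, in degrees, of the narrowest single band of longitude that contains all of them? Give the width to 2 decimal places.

69.25°

Sort the longitudes: -86.35°, -83.41°, -59.47°, -49.60°, -35.90°, -31.70°, -18.81°, -17.10°.
Eastward gaps between consecutive values (wrapping around): 2.94°, 23.94°, 9.87°, 13.70°, 4.20°, 12.89°, 1.71°, 290.75°.
Largest gap = 290.75° ⇒ minimal covering band is its complement: 360° − 290.75° = 69.25°.
Band runs from -86.35° eastward to -17.10°.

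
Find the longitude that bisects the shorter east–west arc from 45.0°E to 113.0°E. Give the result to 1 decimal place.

Signed shortest Δλ from +45.0° to +113.0° is +68.0°.
Midpoint longitude = +45.0° + (+68.0°)/2 = +45.0° + 34.0° = +79.0°.

79.0°E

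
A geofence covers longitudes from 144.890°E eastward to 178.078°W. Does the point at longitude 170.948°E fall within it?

Yes

Band width going east from +144.890° to -178.078°: ((-178.078 − 144.890) mod 360) = 37.032°.
Offset of +170.948° east of the west edge: ((170.948 − 144.890) mod 360) = 26.058°.
26.058° ≤ 37.032° ⇒ inside.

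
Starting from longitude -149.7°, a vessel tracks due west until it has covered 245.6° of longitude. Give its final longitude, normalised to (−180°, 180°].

-35.3°

Start at -149.7°; shift −245.6° → -395.3°.
-395.3° lies outside (−180°, 180°]; add 360° → -35.3°.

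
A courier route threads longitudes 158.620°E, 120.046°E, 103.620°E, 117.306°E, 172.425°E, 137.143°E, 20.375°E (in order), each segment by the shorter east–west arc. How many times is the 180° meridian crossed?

Leg 1: +158.620° → +120.046°, shortest Δλ = -38.574° (west) — does not cross 180°.
Leg 2: +120.046° → +103.620°, shortest Δλ = -16.426° (west) — does not cross 180°.
Leg 3: +103.620° → +117.306°, shortest Δλ = 13.686° (east) — does not cross 180°.
Leg 4: +117.306° → +172.425°, shortest Δλ = 55.119° (east) — does not cross 180°.
Leg 5: +172.425° → +137.143°, shortest Δλ = -35.282° (west) — does not cross 180°.
Leg 6: +137.143° → +20.375°, shortest Δλ = -116.768° (west) — does not cross 180°.
Total crossings: 0.

0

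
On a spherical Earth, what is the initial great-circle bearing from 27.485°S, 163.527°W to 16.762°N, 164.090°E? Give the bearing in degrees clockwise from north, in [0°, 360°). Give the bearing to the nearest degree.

Δλ = 164.090 − -163.527 = 327.617°; wrapped into (−180°, 180°]: -32.383°.
θ = atan2( sin Δλ · cos φ₂ , cos φ₁ · sin φ₂ − sin φ₁ · cos φ₂ · cos Δλ )
  = atan2(-0.51282, 0.62903) = -39.189° → normalised to [0°, 360°): 320.811°.

321°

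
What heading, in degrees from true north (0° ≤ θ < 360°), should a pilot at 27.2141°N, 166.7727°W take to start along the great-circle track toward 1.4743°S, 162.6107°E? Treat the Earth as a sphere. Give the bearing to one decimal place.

230.7°

Δλ = 162.6107 − -166.7727 = 329.3834°; wrapped into (−180°, 180°]: -30.6166°.
θ = atan2( sin Δλ · cos φ₂ , cos φ₁ · sin φ₂ − sin φ₁ · cos φ₂ · cos Δλ )
  = atan2(-0.50912, -0.41631) = -129.273° → normalised to [0°, 360°): 230.727°.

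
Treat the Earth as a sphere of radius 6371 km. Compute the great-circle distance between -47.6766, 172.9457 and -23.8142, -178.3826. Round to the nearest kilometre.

Δλ = -178.3826 − 172.9457 = -351.3283°; wrapped into (−180°, 180°]: 8.6717°.
Δφ = -23.8142 − -47.6766 = 23.8624°.
a = sin²(Δφ/2) + cos φ₁ · cos φ₂ · sin²(Δλ/2) = 0.046261.
c = 2·atan2(√a, √(1−a)) = 0.43356 rad → d = 6371·c ≈ 2762.18 km.

2762 km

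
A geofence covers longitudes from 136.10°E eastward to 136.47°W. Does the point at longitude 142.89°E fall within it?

Yes

Band width going east from +136.10° to -136.47°: ((-136.47 − 136.10) mod 360) = 87.43°.
Offset of +142.89° east of the west edge: ((142.89 − 136.10) mod 360) = 6.79°.
6.79° ≤ 87.43° ⇒ inside.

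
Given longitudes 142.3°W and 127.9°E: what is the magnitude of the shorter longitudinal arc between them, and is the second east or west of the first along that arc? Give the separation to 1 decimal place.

Raw difference: 127.9 − -142.3 = 270.2°.
Normalise into (−180°, 180°]: 270.2° − 360° = -89.8°.
Negative ⇒ the second point lies to the west; separation 89.8°.

89.8° west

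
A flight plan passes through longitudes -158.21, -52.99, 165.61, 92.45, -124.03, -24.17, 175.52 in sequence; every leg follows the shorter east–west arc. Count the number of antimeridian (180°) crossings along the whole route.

Leg 1: -158.21° → -52.99°, shortest Δλ = 105.22° (east) — does not cross 180°.
Leg 2: -52.99° → +165.61°, shortest Δλ = -141.4° (west) — crosses 180°.
Leg 3: +165.61° → +92.45°, shortest Δλ = -73.16° (west) — does not cross 180°.
Leg 4: +92.45° → -124.03°, shortest Δλ = 143.52° (east) — crosses 180°.
Leg 5: -124.03° → -24.17°, shortest Δλ = 99.86° (east) — does not cross 180°.
Leg 6: -24.17° → +175.52°, shortest Δλ = -160.31° (west) — crosses 180°.
Total crossings: 3.

3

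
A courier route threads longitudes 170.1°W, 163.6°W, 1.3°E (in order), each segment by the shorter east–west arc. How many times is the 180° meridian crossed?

Leg 1: -170.1° → -163.6°, shortest Δλ = 6.5° (east) — does not cross 180°.
Leg 2: -163.6° → +1.3°, shortest Δλ = 164.9° (east) — does not cross 180°.
Total crossings: 0.

0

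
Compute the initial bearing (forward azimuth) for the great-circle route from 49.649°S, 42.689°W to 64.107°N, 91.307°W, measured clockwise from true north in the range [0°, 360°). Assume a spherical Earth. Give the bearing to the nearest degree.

338°

Δλ = -91.307 − -42.689 = -48.618°.
θ = atan2( sin Δλ · cos φ₂ , cos φ₁ · sin φ₂ − sin φ₁ · cos φ₂ · cos Δλ )
  = atan2(-0.32766, 0.80248) = -22.211° → normalised to [0°, 360°): 337.789°.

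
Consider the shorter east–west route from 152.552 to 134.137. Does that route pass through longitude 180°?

Signed shortest Δλ = ((134.137 − 152.552 + 180) mod 360) − 180 = -18.415°.
Going west by 18.415° from +152.552° reaches +134.137° without touching 180°.

No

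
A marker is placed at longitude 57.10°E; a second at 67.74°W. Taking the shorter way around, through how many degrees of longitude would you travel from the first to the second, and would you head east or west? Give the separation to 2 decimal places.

124.84° west

Raw difference: -67.74 − 57.10 = -124.84°.
Normalise into (−180°, 180°]: -124.84° stays -124.84°.
Negative ⇒ the second point lies to the west; separation 124.84°.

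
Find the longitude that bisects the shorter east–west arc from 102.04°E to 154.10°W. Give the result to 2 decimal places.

153.97°E

Signed shortest Δλ from +102.04° to -154.10° is +103.86°.
Midpoint longitude = +102.04° + (+103.86°)/2 = +102.04° + 51.93° = +153.97°.
(The naïve average (+102.04 + -154.10)/2 = -26.03° is on the wrong side of the globe.)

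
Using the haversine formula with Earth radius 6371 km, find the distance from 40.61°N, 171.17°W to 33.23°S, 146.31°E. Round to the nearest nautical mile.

Δλ = 146.31 − -171.17 = 317.48°; wrapped into (−180°, 180°]: -42.52°.
Δφ = -33.23 − 40.61 = -73.84°.
a = sin²(Δφ/2) + cos φ₁ · cos φ₂ · sin²(Δλ/2) = 0.444331.
c = 2·atan2(√a, √(1−a)) = 1.45923 rad → d = 6371·c ≈ 9296.74 km ≈ 5019.84 nmi.

5020 nmi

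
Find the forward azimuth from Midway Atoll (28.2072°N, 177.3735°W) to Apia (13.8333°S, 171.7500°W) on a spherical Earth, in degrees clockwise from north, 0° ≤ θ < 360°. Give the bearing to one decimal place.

Δλ = -171.7500 − -177.3735 = 5.6235°.
θ = atan2( sin Δλ · cos φ₂ , cos φ₁ · sin φ₂ − sin φ₁ · cos φ₂ · cos Δλ )
  = atan2(0.09515, -0.66745) = 171.887° → normalised to [0°, 360°): 171.887°.

171.9°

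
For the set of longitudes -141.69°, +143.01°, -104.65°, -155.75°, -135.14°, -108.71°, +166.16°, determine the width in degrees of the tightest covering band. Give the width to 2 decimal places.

Sort the longitudes: -155.75°, -141.69°, -135.14°, -108.71°, -104.65°, +143.01°, +166.16°.
Eastward gaps between consecutive values (wrapping around): 14.06°, 6.55°, 26.43°, 4.06°, 247.66°, 23.15°, 38.09°.
Largest gap = 247.66° ⇒ minimal covering band is its complement: 360° − 247.66° = 112.34°.
Band runs from +143.01° eastward to -104.65°, crossing the antimeridian.

112.34°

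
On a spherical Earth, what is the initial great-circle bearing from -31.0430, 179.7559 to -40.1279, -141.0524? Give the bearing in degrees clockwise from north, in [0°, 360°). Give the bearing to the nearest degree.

117°

Δλ = -141.0524 − 179.7559 = -320.8083°; wrapped into (−180°, 180°]: 39.1917°.
θ = atan2( sin Δλ · cos φ₂ , cos φ₁ · sin φ₂ − sin φ₁ · cos φ₂ · cos Δλ )
  = atan2(0.48317, -0.24660) = 117.039° → normalised to [0°, 360°): 117.039°.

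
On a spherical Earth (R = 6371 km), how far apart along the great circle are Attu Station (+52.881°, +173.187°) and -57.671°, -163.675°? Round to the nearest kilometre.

12470 km

Δλ = -163.675 − 173.187 = -336.862°; wrapped into (−180°, 180°]: 23.138°.
Δφ = -57.671 − 52.881 = -110.552°.
a = sin²(Δφ/2) + cos φ₁ · cos φ₂ · sin²(Δλ/2) = 0.688508.
c = 2·atan2(√a, √(1−a)) = 1.95737 rad → d = 6371·c ≈ 12470.40 km.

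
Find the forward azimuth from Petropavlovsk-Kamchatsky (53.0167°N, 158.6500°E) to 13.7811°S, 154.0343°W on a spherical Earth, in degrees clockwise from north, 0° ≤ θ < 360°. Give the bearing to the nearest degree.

133°

Δλ = -154.0343 − 158.6500 = -312.6843°; wrapped into (−180°, 180°]: 47.3157°.
θ = atan2( sin Δλ · cos φ₂ , cos φ₁ · sin φ₂ − sin φ₁ · cos φ₂ · cos Δλ )
  = atan2(0.71394, -0.66928) = 133.151° → normalised to [0°, 360°): 133.151°.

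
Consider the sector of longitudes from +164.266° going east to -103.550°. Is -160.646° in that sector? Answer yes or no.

Yes

Band width going east from +164.266° to -103.550°: ((-103.550 − 164.266) mod 360) = 92.184°.
Offset of -160.646° east of the west edge: ((-160.646 − 164.266) mod 360) = 35.088°.
35.088° ≤ 92.184° ⇒ inside.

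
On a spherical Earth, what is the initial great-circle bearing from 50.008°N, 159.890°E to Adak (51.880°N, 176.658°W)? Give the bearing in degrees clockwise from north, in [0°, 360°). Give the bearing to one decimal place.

Δλ = -176.658 − 159.890 = -336.548°; wrapped into (−180°, 180°]: 23.452°.
θ = atan2( sin Δλ · cos φ₂ , cos φ₁ · sin φ₂ − sin φ₁ · cos φ₂ · cos Δλ )
  = atan2(0.24568, 0.07173) = 73.723° → normalised to [0°, 360°): 73.723°.

73.7°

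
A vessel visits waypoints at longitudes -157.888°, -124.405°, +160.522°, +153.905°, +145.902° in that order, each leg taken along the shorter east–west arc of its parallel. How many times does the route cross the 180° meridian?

Leg 1: -157.888° → -124.405°, shortest Δλ = 33.483° (east) — does not cross 180°.
Leg 2: -124.405° → +160.522°, shortest Δλ = -75.073° (west) — crosses 180°.
Leg 3: +160.522° → +153.905°, shortest Δλ = -6.617° (west) — does not cross 180°.
Leg 4: +153.905° → +145.902°, shortest Δλ = -8.003° (west) — does not cross 180°.
Total crossings: 1.

1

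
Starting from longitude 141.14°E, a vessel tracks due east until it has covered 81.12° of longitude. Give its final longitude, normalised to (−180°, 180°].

Start at +141.14°; shift +81.12° → +222.26°.
+222.26° lies outside (−180°, 180°]; subtract 360° → -137.74°.

137.74°W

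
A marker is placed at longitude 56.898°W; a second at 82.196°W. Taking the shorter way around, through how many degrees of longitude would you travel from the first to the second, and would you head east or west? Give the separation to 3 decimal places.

25.298° west

Raw difference: -82.196 − -56.898 = -25.298°.
Normalise into (−180°, 180°]: -25.298° stays -25.298°.
Negative ⇒ the second point lies to the west; separation 25.298°.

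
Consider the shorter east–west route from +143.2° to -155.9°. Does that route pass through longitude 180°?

Yes

Naïve |-155.9 − 143.2| = 299.1° > 180°, so the shorter arc goes the other way round — across 180°.
Signed shortest Δλ = ((-155.9 − 143.2 + 180) mod 360) − 180 = 60.9°.
Going east by 60.9° from +143.2° passes through 180° before reaching -155.9°.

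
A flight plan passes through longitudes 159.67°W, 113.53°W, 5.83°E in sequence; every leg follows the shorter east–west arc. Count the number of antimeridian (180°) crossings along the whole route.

0

Leg 1: -159.67° → -113.53°, shortest Δλ = 46.14° (east) — does not cross 180°.
Leg 2: -113.53° → +5.83°, shortest Δλ = 119.36° (east) — does not cross 180°.
Total crossings: 0.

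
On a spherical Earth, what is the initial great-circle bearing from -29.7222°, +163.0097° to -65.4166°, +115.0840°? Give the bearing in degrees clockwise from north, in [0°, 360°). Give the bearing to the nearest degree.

Δλ = 115.0840 − 163.0097 = -47.9257°.
θ = atan2( sin Δλ · cos φ₂ , cos φ₁ · sin φ₂ − sin φ₁ · cos φ₂ · cos Δλ )
  = atan2(-0.30880, -0.65151) = -154.640° → normalised to [0°, 360°): 205.360°.

205°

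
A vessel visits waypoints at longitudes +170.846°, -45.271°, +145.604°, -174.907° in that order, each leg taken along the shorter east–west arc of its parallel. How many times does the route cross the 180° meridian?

3

Leg 1: +170.846° → -45.271°, shortest Δλ = 143.883° (east) — crosses 180°.
Leg 2: -45.271° → +145.604°, shortest Δλ = -169.125° (west) — crosses 180°.
Leg 3: +145.604° → -174.907°, shortest Δλ = 39.489° (east) — crosses 180°.
Total crossings: 3.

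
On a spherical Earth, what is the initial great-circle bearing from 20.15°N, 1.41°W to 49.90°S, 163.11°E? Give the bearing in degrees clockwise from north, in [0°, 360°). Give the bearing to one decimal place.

161.2°

Δλ = 163.11 − -1.41 = 164.52°.
θ = atan2( sin Δλ · cos φ₂ , cos φ₁ · sin φ₂ − sin φ₁ · cos φ₂ · cos Δλ )
  = atan2(0.17192, -0.50427) = 161.174° → normalised to [0°, 360°): 161.174°.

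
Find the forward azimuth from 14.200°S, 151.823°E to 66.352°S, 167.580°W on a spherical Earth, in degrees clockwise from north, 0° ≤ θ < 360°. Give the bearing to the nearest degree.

Δλ = -167.580 − 151.823 = -319.403°; wrapped into (−180°, 180°]: 40.597°.
θ = atan2( sin Δλ · cos φ₂ , cos φ₁ · sin φ₂ − sin φ₁ · cos φ₂ · cos Δλ )
  = atan2(0.26102, -0.81332) = 162.207° → normalised to [0°, 360°): 162.207°.

162°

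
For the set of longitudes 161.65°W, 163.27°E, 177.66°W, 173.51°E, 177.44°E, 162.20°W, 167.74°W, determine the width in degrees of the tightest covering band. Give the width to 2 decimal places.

35.08°

Sort the longitudes: -177.66°, -167.74°, -162.20°, -161.65°, +163.27°, +173.51°, +177.44°.
Eastward gaps between consecutive values (wrapping around): 9.92°, 5.54°, 0.55°, 324.92°, 10.24°, 3.93°, 4.90°.
Largest gap = 324.92° ⇒ minimal covering band is its complement: 360° − 324.92° = 35.08°.
Band runs from +163.27° eastward to -161.65°, crossing the antimeridian.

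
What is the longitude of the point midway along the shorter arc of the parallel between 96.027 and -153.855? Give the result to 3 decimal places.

Signed shortest Δλ from +96.027° to -153.855° is +110.118°.
Midpoint longitude = +96.027° + (+110.118°)/2 = +96.027° + 55.059° = +151.086°.
(The naïve average (+96.027 + -153.855)/2 = -28.914° is on the wrong side of the globe.)

+151.086°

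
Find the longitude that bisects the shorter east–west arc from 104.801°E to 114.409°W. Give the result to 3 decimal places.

Signed shortest Δλ from +104.801° to -114.409° is +140.790°.
Midpoint longitude = +104.801° + (+140.790°)/2 = +104.801° + 70.395° = +175.196°.
(The naïve average (+104.801 + -114.409)/2 = -4.804° is on the wrong side of the globe.)

175.196°E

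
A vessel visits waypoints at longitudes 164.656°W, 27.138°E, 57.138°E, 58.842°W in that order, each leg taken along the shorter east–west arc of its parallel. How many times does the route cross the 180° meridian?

Leg 1: -164.656° → +27.138°, shortest Δλ = -168.206° (west) — crosses 180°.
Leg 2: +27.138° → +57.138°, shortest Δλ = 30.0° (east) — does not cross 180°.
Leg 3: +57.138° → -58.842°, shortest Δλ = -115.98° (west) — does not cross 180°.
Total crossings: 1.

1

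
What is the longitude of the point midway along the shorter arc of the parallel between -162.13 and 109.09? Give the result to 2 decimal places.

Signed shortest Δλ from -162.13° to +109.09° is -88.78°.
Midpoint longitude = -162.13° + (-88.78°)/2 = -162.13° − 44.39° = -206.52°.
Normalise into (−180°, 180°]: +153.48°.
(The naïve average (-162.13 + +109.09)/2 = -26.52° is on the wrong side of the globe.)

+153.48°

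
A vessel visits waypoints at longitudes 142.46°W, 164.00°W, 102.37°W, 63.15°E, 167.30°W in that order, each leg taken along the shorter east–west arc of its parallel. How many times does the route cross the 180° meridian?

1

Leg 1: -142.46° → -164.00°, shortest Δλ = -21.54° (west) — does not cross 180°.
Leg 2: -164.00° → -102.37°, shortest Δλ = 61.63° (east) — does not cross 180°.
Leg 3: -102.37° → +63.15°, shortest Δλ = 165.52° (east) — does not cross 180°.
Leg 4: +63.15° → -167.30°, shortest Δλ = 129.55° (east) — crosses 180°.
Total crossings: 1.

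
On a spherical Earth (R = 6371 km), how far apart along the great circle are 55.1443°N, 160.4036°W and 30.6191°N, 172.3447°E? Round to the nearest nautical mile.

Δλ = 172.3447 − -160.4036 = 332.7483°; wrapped into (−180°, 180°]: -27.2517°.
Δφ = 30.6191 − 55.1443 = -24.5252°.
a = sin²(Δφ/2) + cos φ₁ · cos φ₂ · sin²(Δλ/2) = 0.072406.
c = 2·atan2(√a, √(1−a)) = 0.54488 rad → d = 6371·c ≈ 3471.45 km ≈ 1874.43 nmi.

1874 nmi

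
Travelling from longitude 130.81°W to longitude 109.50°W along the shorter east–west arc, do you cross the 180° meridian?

No

Signed shortest Δλ = ((-109.50 − -130.81 + 180) mod 360) − 180 = 21.31°.
Going east by 21.31° from -130.81° reaches -109.50° without touching 180°.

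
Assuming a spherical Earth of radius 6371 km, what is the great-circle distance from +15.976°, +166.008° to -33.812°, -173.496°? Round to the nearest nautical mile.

Δλ = -173.496 − 166.008 = -339.504°; wrapped into (−180°, 180°]: 20.496°.
Δφ = -33.812 − 15.976 = -49.788°.
a = sin²(Δφ/2) + cos φ₁ · cos φ₂ · sin²(Δλ/2) = 0.202474.
c = 2·atan2(√a, √(1−a)) = 0.93347 rad → d = 6371·c ≈ 5947.11 km ≈ 3211.18 nmi.

3211 nmi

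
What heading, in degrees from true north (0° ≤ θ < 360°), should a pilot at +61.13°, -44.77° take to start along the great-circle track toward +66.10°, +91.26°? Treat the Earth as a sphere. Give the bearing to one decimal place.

Δλ = 91.26 − -44.77 = 136.03°.
θ = atan2( sin Δλ · cos φ₂ , cos φ₁ · sin φ₂ − sin φ₁ · cos φ₂ · cos Δλ )
  = atan2(0.28128, 0.69677) = 21.984° → normalised to [0°, 360°): 21.984°.

22.0°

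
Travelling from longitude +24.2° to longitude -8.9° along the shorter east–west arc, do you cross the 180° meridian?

No

Signed shortest Δλ = ((-8.9 − 24.2 + 180) mod 360) − 180 = -33.1°.
Going west by 33.1° from +24.2° reaches -8.9° without touching 180°.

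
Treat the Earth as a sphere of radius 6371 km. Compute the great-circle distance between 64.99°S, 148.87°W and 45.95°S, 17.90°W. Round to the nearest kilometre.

Δλ = -17.90 − -148.87 = 130.97°.
Δφ = -45.95 − -64.99 = 19.04°.
a = sin²(Δφ/2) + cos φ₁ · cos φ₂ · sin²(Δλ/2) = 0.270696.
c = 2·atan2(√a, √(1−a)) = 1.09437 rad → d = 6371·c ≈ 6972.22 km.

6972 km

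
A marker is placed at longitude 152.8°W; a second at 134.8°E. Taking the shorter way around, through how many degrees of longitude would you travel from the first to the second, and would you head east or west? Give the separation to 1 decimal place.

72.4° west

Raw difference: 134.8 − -152.8 = 287.6°.
Normalise into (−180°, 180°]: 287.6° − 360° = -72.4°.
Negative ⇒ the second point lies to the west; separation 72.4°.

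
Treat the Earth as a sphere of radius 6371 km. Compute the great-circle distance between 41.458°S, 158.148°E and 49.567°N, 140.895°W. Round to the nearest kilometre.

11736 km

Δλ = -140.895 − 158.148 = -299.043°; wrapped into (−180°, 180°]: 60.957°.
Δφ = 49.567 − -41.458 = 91.025°.
a = sin²(Δφ/2) + cos φ₁ · cos φ₂ · sin²(Δλ/2) = 0.633991.
c = 2·atan2(√a, √(1−a)) = 1.84209 rad → d = 6371·c ≈ 11735.98 km.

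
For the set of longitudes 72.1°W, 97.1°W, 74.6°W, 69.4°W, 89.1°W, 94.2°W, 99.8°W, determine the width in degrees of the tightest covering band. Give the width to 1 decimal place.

30.4°

Sort the longitudes: -99.8°, -97.1°, -94.2°, -89.1°, -74.6°, -72.1°, -69.4°.
Eastward gaps between consecutive values (wrapping around): 2.7°, 2.9°, 5.1°, 14.5°, 2.5°, 2.7°, 329.6°.
Largest gap = 329.6° ⇒ minimal covering band is its complement: 360° − 329.6° = 30.4°.
Band runs from -99.8° eastward to -69.4°.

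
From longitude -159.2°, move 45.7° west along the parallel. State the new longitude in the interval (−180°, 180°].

Start at -159.2°; shift −45.7° → -204.9°.
-204.9° lies outside (−180°, 180°]; add 360° → +155.1°.

+155.1°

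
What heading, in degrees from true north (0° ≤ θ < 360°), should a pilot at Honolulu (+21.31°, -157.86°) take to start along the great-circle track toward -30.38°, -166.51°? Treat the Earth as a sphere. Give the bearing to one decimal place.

189.4°

Δλ = -166.51 − -157.86 = -8.65°.
θ = atan2( sin Δλ · cos φ₂ , cos φ₁ · sin φ₂ − sin φ₁ · cos φ₂ · cos Δλ )
  = atan2(-0.12975, -0.78110) = -170.569° → normalised to [0°, 360°): 189.431°.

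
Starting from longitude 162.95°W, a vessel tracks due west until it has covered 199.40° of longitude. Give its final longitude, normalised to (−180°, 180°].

Start at -162.95°; shift −199.40° → -362.35°.
-362.35° lies outside (−180°, 180°]; add 360° → -2.35°.

2.35°W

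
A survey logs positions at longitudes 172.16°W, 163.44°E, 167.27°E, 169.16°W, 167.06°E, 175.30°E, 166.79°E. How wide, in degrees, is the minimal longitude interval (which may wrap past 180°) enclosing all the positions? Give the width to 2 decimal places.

Sort the longitudes: -172.16°, -169.16°, +163.44°, +166.79°, +167.06°, +167.27°, +175.30°.
Eastward gaps between consecutive values (wrapping around): 3.00°, 332.60°, 3.35°, 0.27°, 0.21°, 8.03°, 12.54°.
Largest gap = 332.60° ⇒ minimal covering band is its complement: 360° − 332.60° = 27.40°.
Band runs from +163.44° eastward to -169.16°, crossing the antimeridian.

27.40°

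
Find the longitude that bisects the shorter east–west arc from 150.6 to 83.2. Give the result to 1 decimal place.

Signed shortest Δλ from +150.6° to +83.2° is -67.4°.
Midpoint longitude = +150.6° + (-67.4°)/2 = +150.6° − 33.7° = +116.9°.

+116.9°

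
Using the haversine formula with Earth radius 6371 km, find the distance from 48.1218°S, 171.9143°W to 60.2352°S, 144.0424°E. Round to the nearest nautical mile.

Δλ = 144.0424 − -171.9143 = 315.9567°; wrapped into (−180°, 180°]: -44.0433°.
Δφ = -60.2352 − -48.1218 = -12.1134°.
a = sin²(Δφ/2) + cos φ₁ · cos φ₂ · sin²(Δλ/2) = 0.057725.
c = 2·atan2(√a, √(1−a)) = 0.48527 rad → d = 6371·c ≈ 3091.65 km ≈ 1669.36 nmi.

1669 nmi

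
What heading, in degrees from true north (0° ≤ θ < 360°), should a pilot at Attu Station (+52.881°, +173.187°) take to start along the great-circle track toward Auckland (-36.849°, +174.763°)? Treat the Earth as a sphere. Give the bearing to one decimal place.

Δλ = 174.763 − 173.187 = 1.576°.
θ = atan2( sin Δλ · cos φ₂ , cos φ₁ · sin φ₂ − sin φ₁ · cos φ₂ · cos Δλ )
  = atan2(0.02201, -0.99975) = 178.739° → normalised to [0°, 360°): 178.739°.

178.7°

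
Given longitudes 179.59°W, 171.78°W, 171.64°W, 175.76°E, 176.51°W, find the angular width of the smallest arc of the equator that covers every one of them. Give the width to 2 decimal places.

12.60°

Sort the longitudes: -179.59°, -176.51°, -171.78°, -171.64°, +175.76°.
Eastward gaps between consecutive values (wrapping around): 3.08°, 4.73°, 0.14°, 347.40°, 4.65°.
Largest gap = 347.40° ⇒ minimal covering band is its complement: 360° − 347.40° = 12.60°.
Band runs from +175.76° eastward to -171.64°, crossing the antimeridian.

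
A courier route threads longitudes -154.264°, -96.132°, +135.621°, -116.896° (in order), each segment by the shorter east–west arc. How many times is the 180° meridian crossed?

2

Leg 1: -154.264° → -96.132°, shortest Δλ = 58.132° (east) — does not cross 180°.
Leg 2: -96.132° → +135.621°, shortest Δλ = -128.247° (west) — crosses 180°.
Leg 3: +135.621° → -116.896°, shortest Δλ = 107.483° (east) — crosses 180°.
Total crossings: 2.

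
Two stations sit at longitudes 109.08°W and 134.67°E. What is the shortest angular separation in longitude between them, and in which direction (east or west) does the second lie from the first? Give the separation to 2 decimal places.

116.25° west

Raw difference: 134.67 − -109.08 = 243.75°.
Normalise into (−180°, 180°]: 243.75° − 360° = -116.25°.
Negative ⇒ the second point lies to the west; separation 116.25°.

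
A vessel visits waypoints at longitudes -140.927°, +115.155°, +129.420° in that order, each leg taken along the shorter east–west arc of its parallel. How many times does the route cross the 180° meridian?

Leg 1: -140.927° → +115.155°, shortest Δλ = -103.918° (west) — crosses 180°.
Leg 2: +115.155° → +129.420°, shortest Δλ = 14.265° (east) — does not cross 180°.
Total crossings: 1.

1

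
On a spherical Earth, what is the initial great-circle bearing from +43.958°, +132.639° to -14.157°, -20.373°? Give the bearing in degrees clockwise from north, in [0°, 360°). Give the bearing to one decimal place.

313.9°

Δλ = -20.373 − 132.639 = -153.012°.
θ = atan2( sin Δλ · cos φ₂ , cos φ₁ · sin φ₂ − sin φ₁ · cos φ₂ · cos Δλ )
  = atan2(-0.44002, 0.42370) = -46.083° → normalised to [0°, 360°): 313.917°.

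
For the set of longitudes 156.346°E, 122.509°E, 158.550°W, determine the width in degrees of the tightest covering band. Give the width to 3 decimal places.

Sort the longitudes: -158.550°, +122.509°, +156.346°.
Eastward gaps between consecutive values (wrapping around): 281.059°, 33.837°, 45.104°.
Largest gap = 281.059° ⇒ minimal covering band is its complement: 360° − 281.059° = 78.941°.
Band runs from +122.509° eastward to -158.550°, crossing the antimeridian.

78.941°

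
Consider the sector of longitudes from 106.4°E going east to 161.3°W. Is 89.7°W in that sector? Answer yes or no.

Band width going east from +106.4° to -161.3°: ((-161.3 − 106.4) mod 360) = 92.3°.
Offset of -89.7° east of the west edge: ((-89.7 − 106.4) mod 360) = 163.9°.
163.9° > 92.3° ⇒ outside.

No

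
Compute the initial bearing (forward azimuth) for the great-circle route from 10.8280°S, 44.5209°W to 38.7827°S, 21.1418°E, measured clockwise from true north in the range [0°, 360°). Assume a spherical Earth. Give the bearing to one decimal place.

Δλ = 21.1418 − -44.5209 = 65.6627°.
θ = atan2( sin Δλ · cos φ₂ , cos φ₁ · sin φ₂ − sin φ₁ · cos φ₂ · cos Δλ )
  = atan2(0.71025, -0.55487) = 127.998° → normalised to [0°, 360°): 127.998°.

128.0°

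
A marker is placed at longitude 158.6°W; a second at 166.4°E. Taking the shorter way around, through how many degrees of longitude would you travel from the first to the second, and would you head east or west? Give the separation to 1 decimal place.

35.0° west

Raw difference: 166.4 − -158.6 = 325.0°.
Normalise into (−180°, 180°]: 325.0° − 360° = -35.0°.
Negative ⇒ the second point lies to the west; separation 35.0°.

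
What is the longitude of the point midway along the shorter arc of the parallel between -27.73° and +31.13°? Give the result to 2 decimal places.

Signed shortest Δλ from -27.73° to +31.13° is +58.86°.
Midpoint longitude = -27.73° + (+58.86°)/2 = -27.73° + 29.43° = +1.70°.

+1.70°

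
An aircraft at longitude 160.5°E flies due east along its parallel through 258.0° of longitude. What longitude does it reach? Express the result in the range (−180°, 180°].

Start at +160.5°; shift +258.0° → +418.5°.
+418.5° lies outside (−180°, 180°]; subtract 360° → +58.5°.

58.5°E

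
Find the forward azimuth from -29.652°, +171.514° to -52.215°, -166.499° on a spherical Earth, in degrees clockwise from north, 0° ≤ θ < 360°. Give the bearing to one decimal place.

150.5°

Δλ = -166.499 − 171.514 = -338.013°; wrapped into (−180°, 180°]: 21.987°.
θ = atan2( sin Δλ · cos φ₂ , cos φ₁ · sin φ₂ − sin φ₁ · cos φ₂ · cos Δλ )
  = atan2(0.22939, -0.40575) = 150.518° → normalised to [0°, 360°): 150.518°.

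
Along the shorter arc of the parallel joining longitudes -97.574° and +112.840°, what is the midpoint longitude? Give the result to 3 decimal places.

Signed shortest Δλ from -97.574° to +112.840° is -149.586°.
Midpoint longitude = -97.574° + (-149.586°)/2 = -97.574° − 74.793° = -172.367°.
(The naïve average (-97.574 + +112.840)/2 = 7.633° is on the wrong side of the globe.)

-172.367°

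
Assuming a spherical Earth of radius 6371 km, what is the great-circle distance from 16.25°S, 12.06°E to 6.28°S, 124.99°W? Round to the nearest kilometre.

Δλ = -124.99 − 12.06 = -137.05°.
Δφ = -6.28 − -16.25 = 9.97°.
a = sin²(Δφ/2) + cos φ₁ · cos φ₂ · sin²(Δλ/2) = 0.833940.
c = 2·atan2(√a, √(1−a)) = 2.30215 rad → d = 6371·c ≈ 14667.02 km.

14667 km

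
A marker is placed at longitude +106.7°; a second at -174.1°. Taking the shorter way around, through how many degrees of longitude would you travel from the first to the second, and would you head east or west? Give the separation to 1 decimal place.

Raw difference: -174.1 − 106.7 = -280.8°.
Normalise into (−180°, 180°]: -280.8° + 360° = 79.2°.
Positive ⇒ the second point lies to the east; separation 79.2°.

79.2° east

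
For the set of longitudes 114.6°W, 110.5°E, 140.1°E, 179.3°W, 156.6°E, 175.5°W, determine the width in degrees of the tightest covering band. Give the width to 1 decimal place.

Sort the longitudes: -179.3°, -175.5°, -114.6°, +110.5°, +140.1°, +156.6°.
Eastward gaps between consecutive values (wrapping around): 3.8°, 60.9°, 225.1°, 29.6°, 16.5°, 24.1°.
Largest gap = 225.1° ⇒ minimal covering band is its complement: 360° − 225.1° = 134.9°.
Band runs from +110.5° eastward to -114.6°, crossing the antimeridian.

134.9°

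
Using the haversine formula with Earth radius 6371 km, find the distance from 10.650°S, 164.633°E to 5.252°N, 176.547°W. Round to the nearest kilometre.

2733 km

Δλ = -176.547 − 164.633 = -341.180°; wrapped into (−180°, 180°]: 18.820°.
Δφ = 5.252 − -10.650 = 15.902°.
a = sin²(Δφ/2) + cos φ₁ · cos φ₂ · sin²(Δλ/2) = 0.045295.
c = 2·atan2(√a, √(1−a)) = 0.42893 rad → d = 6371·c ≈ 2732.73 km.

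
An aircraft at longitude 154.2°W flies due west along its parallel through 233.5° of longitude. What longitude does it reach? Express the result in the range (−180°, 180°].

27.7°W

Start at -154.2°; shift −233.5° → -387.7°.
-387.7° lies outside (−180°, 180°]; add 360° → -27.7°.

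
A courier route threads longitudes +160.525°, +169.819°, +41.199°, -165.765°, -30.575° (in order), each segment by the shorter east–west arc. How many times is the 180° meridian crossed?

Leg 1: +160.525° → +169.819°, shortest Δλ = 9.294° (east) — does not cross 180°.
Leg 2: +169.819° → +41.199°, shortest Δλ = -128.62° (west) — does not cross 180°.
Leg 3: +41.199° → -165.765°, shortest Δλ = 153.036° (east) — crosses 180°.
Leg 4: -165.765° → -30.575°, shortest Δλ = 135.19° (east) — does not cross 180°.
Total crossings: 1.

1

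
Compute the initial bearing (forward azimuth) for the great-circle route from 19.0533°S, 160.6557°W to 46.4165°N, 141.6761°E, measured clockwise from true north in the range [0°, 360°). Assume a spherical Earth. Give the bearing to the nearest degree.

324°

Δλ = 141.6761 − -160.6557 = 302.3318°; wrapped into (−180°, 180°]: -57.6682°.
θ = atan2( sin Δλ · cos φ₂ , cos φ₁ · sin φ₂ − sin φ₁ · cos φ₂ · cos Δλ )
  = atan2(-0.58253, 0.80505) = -35.889° → normalised to [0°, 360°): 324.111°.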